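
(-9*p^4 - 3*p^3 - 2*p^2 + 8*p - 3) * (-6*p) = 54*p^5 + 18*p^4 + 12*p^3 - 48*p^2 + 18*p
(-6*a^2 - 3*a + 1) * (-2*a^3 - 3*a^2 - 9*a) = 12*a^5 + 24*a^4 + 61*a^3 + 24*a^2 - 9*a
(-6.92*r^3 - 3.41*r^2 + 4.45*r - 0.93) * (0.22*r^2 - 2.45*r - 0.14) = -1.5224*r^5 + 16.2038*r^4 + 10.3023*r^3 - 10.6297*r^2 + 1.6555*r + 0.1302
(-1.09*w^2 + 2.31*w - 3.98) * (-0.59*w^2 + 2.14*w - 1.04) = 0.6431*w^4 - 3.6955*w^3 + 8.4252*w^2 - 10.9196*w + 4.1392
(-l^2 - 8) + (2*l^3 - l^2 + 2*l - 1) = 2*l^3 - 2*l^2 + 2*l - 9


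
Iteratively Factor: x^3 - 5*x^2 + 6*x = (x - 2)*(x^2 - 3*x) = x*(x - 2)*(x - 3)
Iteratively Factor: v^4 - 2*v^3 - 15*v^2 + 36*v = (v - 3)*(v^3 + v^2 - 12*v) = (v - 3)*(v + 4)*(v^2 - 3*v) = (v - 3)^2*(v + 4)*(v)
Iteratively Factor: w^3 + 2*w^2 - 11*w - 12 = (w + 1)*(w^2 + w - 12) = (w + 1)*(w + 4)*(w - 3)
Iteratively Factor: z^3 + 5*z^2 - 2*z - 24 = (z + 4)*(z^2 + z - 6) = (z - 2)*(z + 4)*(z + 3)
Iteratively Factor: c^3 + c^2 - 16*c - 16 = (c + 4)*(c^2 - 3*c - 4) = (c + 1)*(c + 4)*(c - 4)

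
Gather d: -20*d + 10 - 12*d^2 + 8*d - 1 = -12*d^2 - 12*d + 9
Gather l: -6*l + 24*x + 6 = -6*l + 24*x + 6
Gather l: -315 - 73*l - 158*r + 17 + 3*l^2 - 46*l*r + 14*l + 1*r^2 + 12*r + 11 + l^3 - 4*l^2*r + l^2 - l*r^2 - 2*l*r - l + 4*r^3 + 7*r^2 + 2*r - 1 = l^3 + l^2*(4 - 4*r) + l*(-r^2 - 48*r - 60) + 4*r^3 + 8*r^2 - 144*r - 288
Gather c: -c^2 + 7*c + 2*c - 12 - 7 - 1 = -c^2 + 9*c - 20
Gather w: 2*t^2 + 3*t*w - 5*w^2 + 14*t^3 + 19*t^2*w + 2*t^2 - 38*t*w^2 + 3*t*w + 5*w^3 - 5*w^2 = 14*t^3 + 4*t^2 + 5*w^3 + w^2*(-38*t - 10) + w*(19*t^2 + 6*t)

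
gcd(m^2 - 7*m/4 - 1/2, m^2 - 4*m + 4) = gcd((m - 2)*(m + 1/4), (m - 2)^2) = m - 2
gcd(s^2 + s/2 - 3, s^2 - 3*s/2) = s - 3/2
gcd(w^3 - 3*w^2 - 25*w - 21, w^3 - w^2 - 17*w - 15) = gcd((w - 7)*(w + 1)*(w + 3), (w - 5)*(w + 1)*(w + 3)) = w^2 + 4*w + 3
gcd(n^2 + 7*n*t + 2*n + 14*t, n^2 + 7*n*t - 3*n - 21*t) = n + 7*t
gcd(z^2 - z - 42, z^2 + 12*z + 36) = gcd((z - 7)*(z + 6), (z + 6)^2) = z + 6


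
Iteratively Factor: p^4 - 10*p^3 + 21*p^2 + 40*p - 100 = (p + 2)*(p^3 - 12*p^2 + 45*p - 50) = (p - 5)*(p + 2)*(p^2 - 7*p + 10) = (p - 5)*(p - 2)*(p + 2)*(p - 5)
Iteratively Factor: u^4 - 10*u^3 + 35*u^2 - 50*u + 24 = (u - 4)*(u^3 - 6*u^2 + 11*u - 6) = (u - 4)*(u - 3)*(u^2 - 3*u + 2) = (u - 4)*(u - 3)*(u - 1)*(u - 2)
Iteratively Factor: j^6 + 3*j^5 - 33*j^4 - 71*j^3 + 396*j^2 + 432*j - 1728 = (j + 4)*(j^5 - j^4 - 29*j^3 + 45*j^2 + 216*j - 432) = (j + 4)^2*(j^4 - 5*j^3 - 9*j^2 + 81*j - 108) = (j + 4)^3*(j^3 - 9*j^2 + 27*j - 27) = (j - 3)*(j + 4)^3*(j^2 - 6*j + 9) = (j - 3)^2*(j + 4)^3*(j - 3)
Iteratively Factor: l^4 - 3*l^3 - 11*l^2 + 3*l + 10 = (l + 2)*(l^3 - 5*l^2 - l + 5) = (l + 1)*(l + 2)*(l^2 - 6*l + 5) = (l - 1)*(l + 1)*(l + 2)*(l - 5)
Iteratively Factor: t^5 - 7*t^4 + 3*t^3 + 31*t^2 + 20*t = (t - 5)*(t^4 - 2*t^3 - 7*t^2 - 4*t) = (t - 5)*(t + 1)*(t^3 - 3*t^2 - 4*t) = (t - 5)*(t - 4)*(t + 1)*(t^2 + t) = t*(t - 5)*(t - 4)*(t + 1)*(t + 1)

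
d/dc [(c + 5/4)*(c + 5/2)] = 2*c + 15/4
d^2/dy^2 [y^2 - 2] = 2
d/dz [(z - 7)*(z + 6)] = 2*z - 1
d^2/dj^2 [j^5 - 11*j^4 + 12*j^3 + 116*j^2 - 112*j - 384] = 20*j^3 - 132*j^2 + 72*j + 232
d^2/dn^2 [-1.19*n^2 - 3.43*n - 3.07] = -2.38000000000000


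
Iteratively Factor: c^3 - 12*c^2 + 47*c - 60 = (c - 3)*(c^2 - 9*c + 20) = (c - 4)*(c - 3)*(c - 5)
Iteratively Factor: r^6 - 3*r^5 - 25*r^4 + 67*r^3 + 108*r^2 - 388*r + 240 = (r - 2)*(r^5 - r^4 - 27*r^3 + 13*r^2 + 134*r - 120) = (r - 2)*(r + 3)*(r^4 - 4*r^3 - 15*r^2 + 58*r - 40) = (r - 2)*(r - 1)*(r + 3)*(r^3 - 3*r^2 - 18*r + 40) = (r - 2)*(r - 1)*(r + 3)*(r + 4)*(r^2 - 7*r + 10) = (r - 5)*(r - 2)*(r - 1)*(r + 3)*(r + 4)*(r - 2)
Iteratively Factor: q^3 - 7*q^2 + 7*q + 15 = (q + 1)*(q^2 - 8*q + 15) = (q - 5)*(q + 1)*(q - 3)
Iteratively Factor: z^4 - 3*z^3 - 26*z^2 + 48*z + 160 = (z + 4)*(z^3 - 7*z^2 + 2*z + 40) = (z + 2)*(z + 4)*(z^2 - 9*z + 20) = (z - 4)*(z + 2)*(z + 4)*(z - 5)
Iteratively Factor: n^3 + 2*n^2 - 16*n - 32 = (n + 2)*(n^2 - 16) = (n - 4)*(n + 2)*(n + 4)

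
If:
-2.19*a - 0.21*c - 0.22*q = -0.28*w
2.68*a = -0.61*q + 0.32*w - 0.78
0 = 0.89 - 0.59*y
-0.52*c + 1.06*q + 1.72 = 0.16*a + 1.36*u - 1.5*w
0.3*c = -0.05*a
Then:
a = 0.13849230981447*w + 0.236705979722739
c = -0.023082051635745*w - 0.0394509966204566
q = -0.0838678529553762*w - 2.31864266501138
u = 1.03010586260851*w - 0.555235046636076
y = 1.51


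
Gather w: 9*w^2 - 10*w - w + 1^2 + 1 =9*w^2 - 11*w + 2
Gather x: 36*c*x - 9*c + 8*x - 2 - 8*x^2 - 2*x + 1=-9*c - 8*x^2 + x*(36*c + 6) - 1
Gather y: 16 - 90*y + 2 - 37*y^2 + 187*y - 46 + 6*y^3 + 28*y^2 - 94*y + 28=6*y^3 - 9*y^2 + 3*y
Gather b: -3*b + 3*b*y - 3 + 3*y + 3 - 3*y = b*(3*y - 3)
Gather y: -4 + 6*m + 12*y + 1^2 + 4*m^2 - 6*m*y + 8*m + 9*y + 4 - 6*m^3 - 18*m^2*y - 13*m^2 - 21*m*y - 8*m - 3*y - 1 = -6*m^3 - 9*m^2 + 6*m + y*(-18*m^2 - 27*m + 18)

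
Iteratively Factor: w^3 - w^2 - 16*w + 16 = (w + 4)*(w^2 - 5*w + 4) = (w - 1)*(w + 4)*(w - 4)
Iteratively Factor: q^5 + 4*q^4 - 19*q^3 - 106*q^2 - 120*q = (q + 3)*(q^4 + q^3 - 22*q^2 - 40*q) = (q + 2)*(q + 3)*(q^3 - q^2 - 20*q) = (q + 2)*(q + 3)*(q + 4)*(q^2 - 5*q) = q*(q + 2)*(q + 3)*(q + 4)*(q - 5)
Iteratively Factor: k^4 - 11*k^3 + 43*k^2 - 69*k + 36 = (k - 3)*(k^3 - 8*k^2 + 19*k - 12) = (k - 3)*(k - 1)*(k^2 - 7*k + 12) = (k - 3)^2*(k - 1)*(k - 4)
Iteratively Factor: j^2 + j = (j + 1)*(j)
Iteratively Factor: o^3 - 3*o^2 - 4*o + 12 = (o - 3)*(o^2 - 4) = (o - 3)*(o - 2)*(o + 2)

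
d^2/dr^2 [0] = 0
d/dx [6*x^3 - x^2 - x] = 18*x^2 - 2*x - 1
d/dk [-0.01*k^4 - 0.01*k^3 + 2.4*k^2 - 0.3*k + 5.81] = -0.04*k^3 - 0.03*k^2 + 4.8*k - 0.3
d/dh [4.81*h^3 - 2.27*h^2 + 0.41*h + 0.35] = 14.43*h^2 - 4.54*h + 0.41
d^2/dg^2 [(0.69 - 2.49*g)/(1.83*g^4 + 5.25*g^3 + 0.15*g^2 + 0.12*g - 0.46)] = (-100.065132*g^7 - 336.54798*g^6 - 217.00953*g^5 + 223.142364*g^4 - 29.596194*g^3 - 62.488746*g^2 + 9.04176*g - 0.159804)/(6.128487*g^12 + 52.745175*g^11 + 152.82513*g^10 + 154.555479*g^9 + 14.822568*g^8 - 16.042185*g^7 - 38.144439*g^6 - 2.544696*g^5 - 0.601686*g^4 + 3.284748*g^3 + 0.075348*g^2 + 0.076176*g - 0.097336)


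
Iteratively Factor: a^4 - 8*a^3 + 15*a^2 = (a - 5)*(a^3 - 3*a^2) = a*(a - 5)*(a^2 - 3*a) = a^2*(a - 5)*(a - 3)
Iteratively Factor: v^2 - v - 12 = (v - 4)*(v + 3)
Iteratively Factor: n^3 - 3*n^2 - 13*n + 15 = (n - 5)*(n^2 + 2*n - 3) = (n - 5)*(n - 1)*(n + 3)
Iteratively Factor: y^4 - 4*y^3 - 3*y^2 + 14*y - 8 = (y - 4)*(y^3 - 3*y + 2) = (y - 4)*(y - 1)*(y^2 + y - 2) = (y - 4)*(y - 1)^2*(y + 2)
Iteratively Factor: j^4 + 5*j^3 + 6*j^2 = (j + 3)*(j^3 + 2*j^2) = j*(j + 3)*(j^2 + 2*j) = j*(j + 2)*(j + 3)*(j)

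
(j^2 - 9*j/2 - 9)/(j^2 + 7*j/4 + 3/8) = 4*(j - 6)/(4*j + 1)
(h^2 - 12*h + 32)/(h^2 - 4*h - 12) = (-h^2 + 12*h - 32)/(-h^2 + 4*h + 12)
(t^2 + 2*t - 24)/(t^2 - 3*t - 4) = (t + 6)/(t + 1)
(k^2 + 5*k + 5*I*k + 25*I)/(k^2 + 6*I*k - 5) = (k + 5)/(k + I)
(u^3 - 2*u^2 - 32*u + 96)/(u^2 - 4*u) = u + 2 - 24/u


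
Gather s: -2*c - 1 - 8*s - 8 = -2*c - 8*s - 9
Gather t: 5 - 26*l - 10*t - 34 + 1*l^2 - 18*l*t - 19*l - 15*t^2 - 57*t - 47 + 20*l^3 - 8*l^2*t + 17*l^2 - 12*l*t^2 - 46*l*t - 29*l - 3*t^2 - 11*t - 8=20*l^3 + 18*l^2 - 74*l + t^2*(-12*l - 18) + t*(-8*l^2 - 64*l - 78) - 84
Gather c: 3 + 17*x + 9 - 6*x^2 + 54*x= -6*x^2 + 71*x + 12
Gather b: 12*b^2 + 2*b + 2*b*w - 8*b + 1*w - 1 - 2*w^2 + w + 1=12*b^2 + b*(2*w - 6) - 2*w^2 + 2*w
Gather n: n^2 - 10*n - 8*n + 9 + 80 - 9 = n^2 - 18*n + 80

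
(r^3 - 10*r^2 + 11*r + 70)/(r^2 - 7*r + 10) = (r^2 - 5*r - 14)/(r - 2)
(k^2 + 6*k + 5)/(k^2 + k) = (k + 5)/k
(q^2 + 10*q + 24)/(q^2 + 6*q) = (q + 4)/q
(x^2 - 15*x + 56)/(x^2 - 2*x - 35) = (x - 8)/(x + 5)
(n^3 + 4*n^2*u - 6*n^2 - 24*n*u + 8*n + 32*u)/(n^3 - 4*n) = (n^2 + 4*n*u - 4*n - 16*u)/(n*(n + 2))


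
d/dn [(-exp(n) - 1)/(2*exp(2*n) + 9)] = (4*(exp(n) + 1)*exp(n) - 2*exp(2*n) - 9)*exp(n)/(2*exp(2*n) + 9)^2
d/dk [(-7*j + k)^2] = -14*j + 2*k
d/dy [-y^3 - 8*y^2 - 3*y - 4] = -3*y^2 - 16*y - 3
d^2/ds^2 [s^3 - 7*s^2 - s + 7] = 6*s - 14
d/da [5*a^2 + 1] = 10*a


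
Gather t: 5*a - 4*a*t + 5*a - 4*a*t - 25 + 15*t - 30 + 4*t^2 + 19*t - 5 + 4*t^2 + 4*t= 10*a + 8*t^2 + t*(38 - 8*a) - 60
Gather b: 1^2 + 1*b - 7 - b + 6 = 0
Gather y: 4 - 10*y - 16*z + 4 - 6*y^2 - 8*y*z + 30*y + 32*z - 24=-6*y^2 + y*(20 - 8*z) + 16*z - 16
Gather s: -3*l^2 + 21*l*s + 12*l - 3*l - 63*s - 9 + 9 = -3*l^2 + 9*l + s*(21*l - 63)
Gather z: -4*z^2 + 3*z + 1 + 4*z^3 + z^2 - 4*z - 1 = 4*z^3 - 3*z^2 - z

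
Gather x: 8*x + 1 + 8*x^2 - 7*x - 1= 8*x^2 + x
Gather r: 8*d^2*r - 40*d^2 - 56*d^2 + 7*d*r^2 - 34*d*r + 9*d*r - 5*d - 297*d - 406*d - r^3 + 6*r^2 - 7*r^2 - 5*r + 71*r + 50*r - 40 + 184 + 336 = -96*d^2 - 708*d - r^3 + r^2*(7*d - 1) + r*(8*d^2 - 25*d + 116) + 480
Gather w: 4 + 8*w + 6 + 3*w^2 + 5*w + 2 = 3*w^2 + 13*w + 12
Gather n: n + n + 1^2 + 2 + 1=2*n + 4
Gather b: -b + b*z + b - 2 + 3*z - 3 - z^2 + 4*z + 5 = b*z - z^2 + 7*z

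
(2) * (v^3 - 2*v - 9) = 2*v^3 - 4*v - 18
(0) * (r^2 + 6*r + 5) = 0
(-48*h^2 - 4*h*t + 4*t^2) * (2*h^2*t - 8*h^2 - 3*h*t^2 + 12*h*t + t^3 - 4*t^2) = -96*h^4*t + 384*h^4 + 136*h^3*t^2 - 544*h^3*t - 28*h^2*t^3 + 112*h^2*t^2 - 16*h*t^4 + 64*h*t^3 + 4*t^5 - 16*t^4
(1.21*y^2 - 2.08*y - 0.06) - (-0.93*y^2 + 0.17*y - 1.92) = 2.14*y^2 - 2.25*y + 1.86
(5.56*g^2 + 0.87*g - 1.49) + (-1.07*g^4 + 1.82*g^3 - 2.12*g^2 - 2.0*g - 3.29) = -1.07*g^4 + 1.82*g^3 + 3.44*g^2 - 1.13*g - 4.78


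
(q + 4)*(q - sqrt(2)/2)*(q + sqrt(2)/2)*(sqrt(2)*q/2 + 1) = sqrt(2)*q^4/2 + q^3 + 2*sqrt(2)*q^3 - sqrt(2)*q^2/4 + 4*q^2 - sqrt(2)*q - q/2 - 2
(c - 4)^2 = c^2 - 8*c + 16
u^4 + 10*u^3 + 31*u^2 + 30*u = u*(u + 2)*(u + 3)*(u + 5)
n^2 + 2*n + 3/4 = (n + 1/2)*(n + 3/2)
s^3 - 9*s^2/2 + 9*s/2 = s*(s - 3)*(s - 3/2)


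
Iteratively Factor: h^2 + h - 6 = (h + 3)*(h - 2)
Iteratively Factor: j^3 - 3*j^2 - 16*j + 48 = (j + 4)*(j^2 - 7*j + 12) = (j - 4)*(j + 4)*(j - 3)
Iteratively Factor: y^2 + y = (y + 1)*(y)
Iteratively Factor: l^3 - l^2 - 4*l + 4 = (l + 2)*(l^2 - 3*l + 2) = (l - 2)*(l + 2)*(l - 1)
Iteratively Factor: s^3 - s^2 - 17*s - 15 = (s - 5)*(s^2 + 4*s + 3) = (s - 5)*(s + 1)*(s + 3)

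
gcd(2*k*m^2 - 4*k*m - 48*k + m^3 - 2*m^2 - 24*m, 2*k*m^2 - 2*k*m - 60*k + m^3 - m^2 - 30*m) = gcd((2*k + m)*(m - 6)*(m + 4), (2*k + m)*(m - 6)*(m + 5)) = 2*k*m - 12*k + m^2 - 6*m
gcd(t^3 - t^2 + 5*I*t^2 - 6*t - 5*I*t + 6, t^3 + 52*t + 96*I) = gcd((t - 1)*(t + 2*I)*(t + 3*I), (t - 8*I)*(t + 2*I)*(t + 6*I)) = t + 2*I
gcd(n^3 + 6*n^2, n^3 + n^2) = n^2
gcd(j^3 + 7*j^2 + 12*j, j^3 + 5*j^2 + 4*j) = j^2 + 4*j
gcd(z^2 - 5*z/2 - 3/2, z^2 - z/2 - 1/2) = z + 1/2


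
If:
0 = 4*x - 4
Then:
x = 1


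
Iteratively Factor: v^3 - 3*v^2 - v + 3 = (v - 3)*(v^2 - 1) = (v - 3)*(v + 1)*(v - 1)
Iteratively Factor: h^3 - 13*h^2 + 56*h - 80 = (h - 4)*(h^2 - 9*h + 20) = (h - 5)*(h - 4)*(h - 4)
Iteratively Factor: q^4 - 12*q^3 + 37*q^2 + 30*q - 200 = (q - 5)*(q^3 - 7*q^2 + 2*q + 40) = (q - 5)^2*(q^2 - 2*q - 8) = (q - 5)^2*(q + 2)*(q - 4)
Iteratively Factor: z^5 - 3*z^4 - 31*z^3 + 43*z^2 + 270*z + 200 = (z - 5)*(z^4 + 2*z^3 - 21*z^2 - 62*z - 40) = (z - 5)*(z + 1)*(z^3 + z^2 - 22*z - 40) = (z - 5)*(z + 1)*(z + 2)*(z^2 - z - 20) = (z - 5)*(z + 1)*(z + 2)*(z + 4)*(z - 5)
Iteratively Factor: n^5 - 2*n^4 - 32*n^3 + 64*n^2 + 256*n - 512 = (n - 4)*(n^4 + 2*n^3 - 24*n^2 - 32*n + 128) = (n - 4)*(n + 4)*(n^3 - 2*n^2 - 16*n + 32) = (n - 4)*(n - 2)*(n + 4)*(n^2 - 16) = (n - 4)^2*(n - 2)*(n + 4)*(n + 4)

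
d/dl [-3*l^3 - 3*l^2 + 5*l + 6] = -9*l^2 - 6*l + 5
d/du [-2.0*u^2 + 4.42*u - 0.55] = 4.42 - 4.0*u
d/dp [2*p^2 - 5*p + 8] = 4*p - 5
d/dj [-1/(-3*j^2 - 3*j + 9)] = (-2*j - 1)/(3*(j^2 + j - 3)^2)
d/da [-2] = 0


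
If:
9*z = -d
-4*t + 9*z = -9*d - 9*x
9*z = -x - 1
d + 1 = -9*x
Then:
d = 4/5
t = 23/20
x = -1/5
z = -4/45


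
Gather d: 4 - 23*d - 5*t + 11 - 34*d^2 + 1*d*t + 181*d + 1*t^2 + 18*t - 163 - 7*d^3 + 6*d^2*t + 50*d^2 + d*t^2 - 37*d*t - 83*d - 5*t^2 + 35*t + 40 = -7*d^3 + d^2*(6*t + 16) + d*(t^2 - 36*t + 75) - 4*t^2 + 48*t - 108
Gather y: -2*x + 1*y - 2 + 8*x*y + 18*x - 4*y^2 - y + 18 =8*x*y + 16*x - 4*y^2 + 16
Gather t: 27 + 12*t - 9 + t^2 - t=t^2 + 11*t + 18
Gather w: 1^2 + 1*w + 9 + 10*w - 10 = 11*w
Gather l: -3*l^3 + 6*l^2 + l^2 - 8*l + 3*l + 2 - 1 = -3*l^3 + 7*l^2 - 5*l + 1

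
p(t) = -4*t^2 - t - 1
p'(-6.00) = 47.00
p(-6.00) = -139.00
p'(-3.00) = 23.00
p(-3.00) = -34.00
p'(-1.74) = 12.92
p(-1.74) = -11.37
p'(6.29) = -51.32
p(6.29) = -165.55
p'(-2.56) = 19.48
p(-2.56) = -24.65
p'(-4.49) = 34.92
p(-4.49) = -77.15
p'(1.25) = -11.00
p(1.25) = -8.50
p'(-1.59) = 11.72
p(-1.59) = -9.52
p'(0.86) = -7.88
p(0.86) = -4.82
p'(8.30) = -67.40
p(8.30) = -284.86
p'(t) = -8*t - 1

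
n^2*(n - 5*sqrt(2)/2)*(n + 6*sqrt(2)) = n^4 + 7*sqrt(2)*n^3/2 - 30*n^2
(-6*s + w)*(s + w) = -6*s^2 - 5*s*w + w^2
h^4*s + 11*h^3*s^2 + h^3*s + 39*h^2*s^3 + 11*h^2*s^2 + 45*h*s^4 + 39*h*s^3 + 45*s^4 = (h + 3*s)^2*(h + 5*s)*(h*s + s)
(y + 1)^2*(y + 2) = y^3 + 4*y^2 + 5*y + 2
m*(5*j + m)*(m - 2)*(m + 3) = 5*j*m^3 + 5*j*m^2 - 30*j*m + m^4 + m^3 - 6*m^2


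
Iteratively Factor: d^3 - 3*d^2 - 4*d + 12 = (d + 2)*(d^2 - 5*d + 6) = (d - 2)*(d + 2)*(d - 3)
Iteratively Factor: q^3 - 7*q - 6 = (q - 3)*(q^2 + 3*q + 2) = (q - 3)*(q + 2)*(q + 1)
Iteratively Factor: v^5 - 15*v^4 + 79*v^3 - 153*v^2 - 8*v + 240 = (v - 3)*(v^4 - 12*v^3 + 43*v^2 - 24*v - 80) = (v - 5)*(v - 3)*(v^3 - 7*v^2 + 8*v + 16) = (v - 5)*(v - 4)*(v - 3)*(v^2 - 3*v - 4) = (v - 5)*(v - 4)*(v - 3)*(v + 1)*(v - 4)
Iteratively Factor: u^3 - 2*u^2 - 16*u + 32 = (u + 4)*(u^2 - 6*u + 8) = (u - 2)*(u + 4)*(u - 4)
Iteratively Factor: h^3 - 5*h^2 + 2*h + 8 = (h + 1)*(h^2 - 6*h + 8) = (h - 4)*(h + 1)*(h - 2)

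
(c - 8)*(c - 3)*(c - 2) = c^3 - 13*c^2 + 46*c - 48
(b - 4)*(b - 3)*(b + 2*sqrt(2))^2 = b^4 - 7*b^3 + 4*sqrt(2)*b^3 - 28*sqrt(2)*b^2 + 20*b^2 - 56*b + 48*sqrt(2)*b + 96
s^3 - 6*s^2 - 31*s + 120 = (s - 8)*(s - 3)*(s + 5)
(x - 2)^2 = x^2 - 4*x + 4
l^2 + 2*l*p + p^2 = (l + p)^2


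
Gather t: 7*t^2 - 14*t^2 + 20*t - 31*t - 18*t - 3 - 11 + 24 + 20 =-7*t^2 - 29*t + 30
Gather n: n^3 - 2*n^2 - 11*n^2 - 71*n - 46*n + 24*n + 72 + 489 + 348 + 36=n^3 - 13*n^2 - 93*n + 945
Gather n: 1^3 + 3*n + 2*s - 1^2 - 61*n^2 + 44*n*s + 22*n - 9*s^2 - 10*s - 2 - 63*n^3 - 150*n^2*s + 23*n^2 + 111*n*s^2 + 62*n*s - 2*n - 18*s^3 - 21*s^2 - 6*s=-63*n^3 + n^2*(-150*s - 38) + n*(111*s^2 + 106*s + 23) - 18*s^3 - 30*s^2 - 14*s - 2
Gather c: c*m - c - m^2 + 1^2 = c*(m - 1) - m^2 + 1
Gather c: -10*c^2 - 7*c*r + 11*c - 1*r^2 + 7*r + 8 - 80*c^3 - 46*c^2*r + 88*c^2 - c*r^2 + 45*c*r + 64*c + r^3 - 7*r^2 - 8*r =-80*c^3 + c^2*(78 - 46*r) + c*(-r^2 + 38*r + 75) + r^3 - 8*r^2 - r + 8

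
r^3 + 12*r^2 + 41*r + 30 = (r + 1)*(r + 5)*(r + 6)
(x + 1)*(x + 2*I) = x^2 + x + 2*I*x + 2*I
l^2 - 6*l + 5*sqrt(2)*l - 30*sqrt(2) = (l - 6)*(l + 5*sqrt(2))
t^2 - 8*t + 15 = (t - 5)*(t - 3)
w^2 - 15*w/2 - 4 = (w - 8)*(w + 1/2)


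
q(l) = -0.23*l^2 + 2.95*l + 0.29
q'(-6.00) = 5.71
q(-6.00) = -25.69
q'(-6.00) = 5.71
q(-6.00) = -25.69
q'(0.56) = 2.69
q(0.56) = 1.87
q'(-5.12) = 5.31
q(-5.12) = -20.84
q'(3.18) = 1.49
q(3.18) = 7.35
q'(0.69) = 2.63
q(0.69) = 2.22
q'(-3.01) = 4.33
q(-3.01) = -10.67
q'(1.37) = 2.32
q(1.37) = 3.90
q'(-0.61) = 3.23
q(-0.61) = -1.60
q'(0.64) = 2.66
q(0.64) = 2.08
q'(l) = 2.95 - 0.46*l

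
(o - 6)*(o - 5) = o^2 - 11*o + 30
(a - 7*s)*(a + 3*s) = a^2 - 4*a*s - 21*s^2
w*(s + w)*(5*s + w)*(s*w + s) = 5*s^3*w^2 + 5*s^3*w + 6*s^2*w^3 + 6*s^2*w^2 + s*w^4 + s*w^3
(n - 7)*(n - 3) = n^2 - 10*n + 21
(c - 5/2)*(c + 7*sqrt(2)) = c^2 - 5*c/2 + 7*sqrt(2)*c - 35*sqrt(2)/2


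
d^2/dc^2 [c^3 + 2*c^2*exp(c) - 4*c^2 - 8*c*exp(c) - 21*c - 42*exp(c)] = 2*c^2*exp(c) + 6*c - 54*exp(c) - 8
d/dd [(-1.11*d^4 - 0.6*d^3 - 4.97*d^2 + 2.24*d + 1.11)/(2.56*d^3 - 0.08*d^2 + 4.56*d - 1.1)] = (-2.8416*d^6 + 0.1776*d^5 - 2.4136*d^4 - 12.0568*d^3 - 29.0288*d^2 + 11.1116*d - 7.5256)/(6.5536*d^6 - 0.4096*d^5 + 23.3536*d^4 - 6.3616*d^3 + 20.9696*d^2 - 10.032*d + 1.21)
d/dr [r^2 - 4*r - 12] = 2*r - 4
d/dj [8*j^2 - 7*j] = 16*j - 7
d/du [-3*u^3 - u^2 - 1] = u*(-9*u - 2)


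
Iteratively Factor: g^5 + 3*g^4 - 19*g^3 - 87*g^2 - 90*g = (g - 5)*(g^4 + 8*g^3 + 21*g^2 + 18*g) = (g - 5)*(g + 2)*(g^3 + 6*g^2 + 9*g) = g*(g - 5)*(g + 2)*(g^2 + 6*g + 9) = g*(g - 5)*(g + 2)*(g + 3)*(g + 3)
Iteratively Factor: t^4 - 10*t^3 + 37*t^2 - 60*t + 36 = (t - 3)*(t^3 - 7*t^2 + 16*t - 12) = (t - 3)*(t - 2)*(t^2 - 5*t + 6) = (t - 3)^2*(t - 2)*(t - 2)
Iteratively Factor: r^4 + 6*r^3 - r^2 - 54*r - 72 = (r + 3)*(r^3 + 3*r^2 - 10*r - 24) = (r + 3)*(r + 4)*(r^2 - r - 6) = (r + 2)*(r + 3)*(r + 4)*(r - 3)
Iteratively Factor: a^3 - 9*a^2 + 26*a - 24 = (a - 3)*(a^2 - 6*a + 8) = (a - 3)*(a - 2)*(a - 4)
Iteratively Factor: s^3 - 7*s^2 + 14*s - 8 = (s - 2)*(s^2 - 5*s + 4) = (s - 2)*(s - 1)*(s - 4)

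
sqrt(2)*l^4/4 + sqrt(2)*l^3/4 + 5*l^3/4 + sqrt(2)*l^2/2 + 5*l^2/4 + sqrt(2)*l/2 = l*(l/2 + sqrt(2))*(l + 1)*(sqrt(2)*l/2 + 1/2)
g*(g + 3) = g^2 + 3*g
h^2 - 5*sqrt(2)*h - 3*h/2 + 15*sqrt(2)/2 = (h - 3/2)*(h - 5*sqrt(2))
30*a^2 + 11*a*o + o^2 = (5*a + o)*(6*a + o)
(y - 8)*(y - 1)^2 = y^3 - 10*y^2 + 17*y - 8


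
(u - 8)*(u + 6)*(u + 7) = u^3 + 5*u^2 - 62*u - 336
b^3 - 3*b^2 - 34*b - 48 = (b - 8)*(b + 2)*(b + 3)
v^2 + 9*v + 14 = (v + 2)*(v + 7)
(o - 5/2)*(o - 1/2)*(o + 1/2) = o^3 - 5*o^2/2 - o/4 + 5/8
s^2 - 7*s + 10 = (s - 5)*(s - 2)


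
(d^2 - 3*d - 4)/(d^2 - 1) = (d - 4)/(d - 1)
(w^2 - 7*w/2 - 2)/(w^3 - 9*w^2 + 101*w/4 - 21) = 2*(2*w + 1)/(4*w^2 - 20*w + 21)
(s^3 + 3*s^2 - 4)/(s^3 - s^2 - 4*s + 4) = (s + 2)/(s - 2)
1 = 1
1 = 1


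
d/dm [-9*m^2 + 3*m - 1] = 3 - 18*m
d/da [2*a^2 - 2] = 4*a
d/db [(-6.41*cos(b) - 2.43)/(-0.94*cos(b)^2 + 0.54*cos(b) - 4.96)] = (6.0254*cos(b)^2 + 4.5684*cos(b) - 33.1058)*sin(b)/(0.8836*cos(b)^4 - 1.0152*cos(b)^3 + 9.6164*cos(b)^2 - 5.3568*cos(b) + 24.6016)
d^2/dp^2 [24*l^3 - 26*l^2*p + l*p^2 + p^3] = 2*l + 6*p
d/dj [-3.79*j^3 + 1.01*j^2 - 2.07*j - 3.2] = -11.37*j^2 + 2.02*j - 2.07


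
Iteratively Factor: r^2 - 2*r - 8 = (r + 2)*(r - 4)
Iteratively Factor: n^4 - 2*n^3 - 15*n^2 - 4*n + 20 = (n + 2)*(n^3 - 4*n^2 - 7*n + 10) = (n - 5)*(n + 2)*(n^2 + n - 2) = (n - 5)*(n - 1)*(n + 2)*(n + 2)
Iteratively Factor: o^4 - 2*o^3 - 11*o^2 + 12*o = (o - 1)*(o^3 - o^2 - 12*o) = (o - 1)*(o + 3)*(o^2 - 4*o) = (o - 4)*(o - 1)*(o + 3)*(o)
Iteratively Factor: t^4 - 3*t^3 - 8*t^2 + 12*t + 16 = (t + 2)*(t^3 - 5*t^2 + 2*t + 8) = (t + 1)*(t + 2)*(t^2 - 6*t + 8) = (t - 4)*(t + 1)*(t + 2)*(t - 2)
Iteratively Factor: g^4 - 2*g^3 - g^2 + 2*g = (g - 2)*(g^3 - g) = g*(g - 2)*(g^2 - 1) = g*(g - 2)*(g - 1)*(g + 1)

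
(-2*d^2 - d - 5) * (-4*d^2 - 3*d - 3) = 8*d^4 + 10*d^3 + 29*d^2 + 18*d + 15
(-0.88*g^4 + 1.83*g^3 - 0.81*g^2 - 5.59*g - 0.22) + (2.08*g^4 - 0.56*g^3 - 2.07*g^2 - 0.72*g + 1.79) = 1.2*g^4 + 1.27*g^3 - 2.88*g^2 - 6.31*g + 1.57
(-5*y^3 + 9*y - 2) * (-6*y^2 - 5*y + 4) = 30*y^5 + 25*y^4 - 74*y^3 - 33*y^2 + 46*y - 8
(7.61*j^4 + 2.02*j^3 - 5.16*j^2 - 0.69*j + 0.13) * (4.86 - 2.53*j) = -19.2533*j^5 + 31.874*j^4 + 22.872*j^3 - 23.3319*j^2 - 3.6823*j + 0.6318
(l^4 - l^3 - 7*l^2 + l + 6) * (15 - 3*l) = -3*l^5 + 18*l^4 + 6*l^3 - 108*l^2 - 3*l + 90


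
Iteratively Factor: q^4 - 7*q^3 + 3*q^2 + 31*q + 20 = (q - 5)*(q^3 - 2*q^2 - 7*q - 4) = (q - 5)*(q + 1)*(q^2 - 3*q - 4) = (q - 5)*(q - 4)*(q + 1)*(q + 1)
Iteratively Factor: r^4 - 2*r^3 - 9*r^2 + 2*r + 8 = (r + 1)*(r^3 - 3*r^2 - 6*r + 8) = (r + 1)*(r + 2)*(r^2 - 5*r + 4) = (r - 4)*(r + 1)*(r + 2)*(r - 1)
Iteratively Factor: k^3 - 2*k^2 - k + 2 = (k - 2)*(k^2 - 1) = (k - 2)*(k - 1)*(k + 1)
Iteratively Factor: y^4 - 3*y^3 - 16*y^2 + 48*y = (y - 4)*(y^3 + y^2 - 12*y) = (y - 4)*(y - 3)*(y^2 + 4*y) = y*(y - 4)*(y - 3)*(y + 4)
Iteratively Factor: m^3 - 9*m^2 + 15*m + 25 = (m - 5)*(m^2 - 4*m - 5) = (m - 5)^2*(m + 1)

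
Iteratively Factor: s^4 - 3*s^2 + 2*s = (s + 2)*(s^3 - 2*s^2 + s) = s*(s + 2)*(s^2 - 2*s + 1) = s*(s - 1)*(s + 2)*(s - 1)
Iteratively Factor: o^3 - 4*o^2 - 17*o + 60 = (o - 3)*(o^2 - o - 20) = (o - 3)*(o + 4)*(o - 5)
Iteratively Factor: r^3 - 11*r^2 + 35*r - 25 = (r - 1)*(r^2 - 10*r + 25) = (r - 5)*(r - 1)*(r - 5)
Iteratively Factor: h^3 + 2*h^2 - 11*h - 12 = (h + 1)*(h^2 + h - 12) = (h + 1)*(h + 4)*(h - 3)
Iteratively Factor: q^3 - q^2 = (q)*(q^2 - q) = q^2*(q - 1)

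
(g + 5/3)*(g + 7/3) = g^2 + 4*g + 35/9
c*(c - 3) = c^2 - 3*c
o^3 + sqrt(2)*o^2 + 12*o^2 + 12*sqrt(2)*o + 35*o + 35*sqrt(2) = (o + 5)*(o + 7)*(o + sqrt(2))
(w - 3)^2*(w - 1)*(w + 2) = w^4 - 5*w^3 + w^2 + 21*w - 18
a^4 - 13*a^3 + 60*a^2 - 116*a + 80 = (a - 5)*(a - 4)*(a - 2)^2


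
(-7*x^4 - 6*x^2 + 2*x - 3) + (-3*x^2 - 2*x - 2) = -7*x^4 - 9*x^2 - 5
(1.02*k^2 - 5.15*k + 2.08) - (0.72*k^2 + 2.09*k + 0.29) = 0.3*k^2 - 7.24*k + 1.79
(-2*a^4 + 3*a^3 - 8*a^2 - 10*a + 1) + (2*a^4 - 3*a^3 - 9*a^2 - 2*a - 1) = -17*a^2 - 12*a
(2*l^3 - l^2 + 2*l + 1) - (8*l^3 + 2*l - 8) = -6*l^3 - l^2 + 9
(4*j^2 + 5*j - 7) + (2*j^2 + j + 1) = 6*j^2 + 6*j - 6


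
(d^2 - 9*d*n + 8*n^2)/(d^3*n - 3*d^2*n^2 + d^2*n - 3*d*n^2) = (d^2 - 9*d*n + 8*n^2)/(d*n*(d^2 - 3*d*n + d - 3*n))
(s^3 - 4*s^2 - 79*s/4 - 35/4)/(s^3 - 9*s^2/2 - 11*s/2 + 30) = (2*s^2 - 13*s - 7)/(2*(s^2 - 7*s + 12))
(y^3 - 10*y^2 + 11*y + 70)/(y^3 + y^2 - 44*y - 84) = (y - 5)/(y + 6)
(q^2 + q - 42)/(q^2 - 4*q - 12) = (q + 7)/(q + 2)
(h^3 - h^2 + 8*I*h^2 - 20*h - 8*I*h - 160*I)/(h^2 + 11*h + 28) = (h^2 + h*(-5 + 8*I) - 40*I)/(h + 7)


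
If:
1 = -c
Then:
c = -1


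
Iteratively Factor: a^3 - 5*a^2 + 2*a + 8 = (a + 1)*(a^2 - 6*a + 8) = (a - 2)*(a + 1)*(a - 4)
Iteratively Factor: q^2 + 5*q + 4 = (q + 4)*(q + 1)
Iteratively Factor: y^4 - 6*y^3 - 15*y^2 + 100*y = (y)*(y^3 - 6*y^2 - 15*y + 100) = y*(y - 5)*(y^2 - y - 20) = y*(y - 5)*(y + 4)*(y - 5)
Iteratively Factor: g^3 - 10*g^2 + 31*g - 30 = (g - 2)*(g^2 - 8*g + 15) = (g - 5)*(g - 2)*(g - 3)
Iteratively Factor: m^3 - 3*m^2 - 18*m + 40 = (m - 2)*(m^2 - m - 20) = (m - 5)*(m - 2)*(m + 4)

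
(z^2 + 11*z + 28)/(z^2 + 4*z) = (z + 7)/z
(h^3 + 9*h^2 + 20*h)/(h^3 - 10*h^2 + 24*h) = (h^2 + 9*h + 20)/(h^2 - 10*h + 24)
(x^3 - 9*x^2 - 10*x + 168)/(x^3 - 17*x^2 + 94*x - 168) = (x + 4)/(x - 4)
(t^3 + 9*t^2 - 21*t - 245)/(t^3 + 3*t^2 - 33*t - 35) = (t + 7)/(t + 1)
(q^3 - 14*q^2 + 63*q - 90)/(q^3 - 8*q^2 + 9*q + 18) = (q - 5)/(q + 1)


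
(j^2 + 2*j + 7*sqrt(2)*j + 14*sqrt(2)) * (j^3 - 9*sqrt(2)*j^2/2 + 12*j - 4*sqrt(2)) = j^5 + 2*j^4 + 5*sqrt(2)*j^4/2 - 51*j^3 + 5*sqrt(2)*j^3 - 102*j^2 + 80*sqrt(2)*j^2 - 56*j + 160*sqrt(2)*j - 112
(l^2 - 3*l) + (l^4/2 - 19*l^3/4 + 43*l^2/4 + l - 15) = l^4/2 - 19*l^3/4 + 47*l^2/4 - 2*l - 15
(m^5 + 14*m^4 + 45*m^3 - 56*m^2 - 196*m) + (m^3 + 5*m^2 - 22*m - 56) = m^5 + 14*m^4 + 46*m^3 - 51*m^2 - 218*m - 56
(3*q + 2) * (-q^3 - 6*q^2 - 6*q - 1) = -3*q^4 - 20*q^3 - 30*q^2 - 15*q - 2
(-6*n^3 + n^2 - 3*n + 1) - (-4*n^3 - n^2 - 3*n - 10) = -2*n^3 + 2*n^2 + 11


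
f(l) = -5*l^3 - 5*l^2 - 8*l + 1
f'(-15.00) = -3233.00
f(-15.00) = 15871.00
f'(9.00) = -1313.00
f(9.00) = -4121.00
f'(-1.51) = -27.10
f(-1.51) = 18.89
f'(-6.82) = -637.49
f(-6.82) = 1409.07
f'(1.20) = -41.60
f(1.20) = -24.44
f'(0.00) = -8.00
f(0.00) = 1.00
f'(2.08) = -93.70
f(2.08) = -82.27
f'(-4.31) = -243.54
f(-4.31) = 342.91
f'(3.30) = -204.35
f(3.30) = -259.54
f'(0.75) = -23.94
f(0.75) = -9.92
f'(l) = -15*l^2 - 10*l - 8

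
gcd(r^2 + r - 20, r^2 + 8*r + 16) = 1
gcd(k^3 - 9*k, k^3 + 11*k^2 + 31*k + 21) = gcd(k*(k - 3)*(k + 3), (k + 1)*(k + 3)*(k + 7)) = k + 3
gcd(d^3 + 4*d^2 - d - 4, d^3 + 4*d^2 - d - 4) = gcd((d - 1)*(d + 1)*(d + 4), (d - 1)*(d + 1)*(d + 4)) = d^3 + 4*d^2 - d - 4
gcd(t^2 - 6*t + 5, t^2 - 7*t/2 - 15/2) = t - 5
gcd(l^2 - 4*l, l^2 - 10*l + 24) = l - 4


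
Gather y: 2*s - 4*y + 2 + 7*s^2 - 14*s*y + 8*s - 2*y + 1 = 7*s^2 + 10*s + y*(-14*s - 6) + 3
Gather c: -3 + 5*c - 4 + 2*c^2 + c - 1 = 2*c^2 + 6*c - 8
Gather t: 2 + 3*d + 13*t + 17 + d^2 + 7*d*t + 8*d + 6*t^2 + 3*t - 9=d^2 + 11*d + 6*t^2 + t*(7*d + 16) + 10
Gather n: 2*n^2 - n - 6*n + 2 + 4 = 2*n^2 - 7*n + 6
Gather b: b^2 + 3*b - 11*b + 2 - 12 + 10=b^2 - 8*b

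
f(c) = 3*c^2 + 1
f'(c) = 6*c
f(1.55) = 8.21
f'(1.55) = 9.30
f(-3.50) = 37.75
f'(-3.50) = -21.00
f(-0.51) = 1.78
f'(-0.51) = -3.06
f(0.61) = 2.12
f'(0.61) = 3.66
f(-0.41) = 1.50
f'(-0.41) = -2.46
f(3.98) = 48.52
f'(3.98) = 23.88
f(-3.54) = 38.59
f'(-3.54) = -21.24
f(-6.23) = 117.44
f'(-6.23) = -37.38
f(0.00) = 1.00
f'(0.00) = 0.00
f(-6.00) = 109.00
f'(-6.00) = -36.00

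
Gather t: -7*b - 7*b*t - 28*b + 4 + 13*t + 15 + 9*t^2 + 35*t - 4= -35*b + 9*t^2 + t*(48 - 7*b) + 15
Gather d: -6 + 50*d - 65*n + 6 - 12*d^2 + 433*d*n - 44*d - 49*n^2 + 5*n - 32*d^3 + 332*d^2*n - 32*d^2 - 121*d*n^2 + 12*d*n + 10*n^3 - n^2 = -32*d^3 + d^2*(332*n - 44) + d*(-121*n^2 + 445*n + 6) + 10*n^3 - 50*n^2 - 60*n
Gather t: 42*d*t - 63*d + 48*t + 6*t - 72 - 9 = -63*d + t*(42*d + 54) - 81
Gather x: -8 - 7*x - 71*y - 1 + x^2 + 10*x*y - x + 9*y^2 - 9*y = x^2 + x*(10*y - 8) + 9*y^2 - 80*y - 9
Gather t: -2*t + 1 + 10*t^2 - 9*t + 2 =10*t^2 - 11*t + 3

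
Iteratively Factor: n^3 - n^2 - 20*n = (n + 4)*(n^2 - 5*n) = n*(n + 4)*(n - 5)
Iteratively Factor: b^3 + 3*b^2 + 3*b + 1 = (b + 1)*(b^2 + 2*b + 1) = (b + 1)^2*(b + 1)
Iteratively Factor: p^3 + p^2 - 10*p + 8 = (p - 2)*(p^2 + 3*p - 4) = (p - 2)*(p - 1)*(p + 4)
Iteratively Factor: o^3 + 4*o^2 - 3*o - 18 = (o + 3)*(o^2 + o - 6) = (o - 2)*(o + 3)*(o + 3)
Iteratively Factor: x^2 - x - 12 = (x - 4)*(x + 3)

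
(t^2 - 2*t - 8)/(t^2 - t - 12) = (t + 2)/(t + 3)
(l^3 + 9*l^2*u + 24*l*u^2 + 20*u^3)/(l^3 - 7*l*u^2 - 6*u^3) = (-l^2 - 7*l*u - 10*u^2)/(-l^2 + 2*l*u + 3*u^2)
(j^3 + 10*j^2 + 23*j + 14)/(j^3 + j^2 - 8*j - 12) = (j^2 + 8*j + 7)/(j^2 - j - 6)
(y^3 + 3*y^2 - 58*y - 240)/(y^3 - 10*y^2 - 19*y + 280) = (y + 6)/(y - 7)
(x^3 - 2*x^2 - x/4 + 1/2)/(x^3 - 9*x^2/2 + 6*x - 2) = (x + 1/2)/(x - 2)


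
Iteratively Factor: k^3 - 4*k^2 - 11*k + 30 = (k - 5)*(k^2 + k - 6) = (k - 5)*(k - 2)*(k + 3)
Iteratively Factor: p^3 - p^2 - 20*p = (p + 4)*(p^2 - 5*p) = p*(p + 4)*(p - 5)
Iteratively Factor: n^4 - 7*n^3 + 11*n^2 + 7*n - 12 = (n - 3)*(n^3 - 4*n^2 - n + 4) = (n - 4)*(n - 3)*(n^2 - 1) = (n - 4)*(n - 3)*(n - 1)*(n + 1)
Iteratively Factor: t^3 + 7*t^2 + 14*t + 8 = (t + 1)*(t^2 + 6*t + 8) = (t + 1)*(t + 2)*(t + 4)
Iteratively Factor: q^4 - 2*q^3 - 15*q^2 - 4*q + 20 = (q - 5)*(q^3 + 3*q^2 - 4) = (q - 5)*(q + 2)*(q^2 + q - 2) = (q - 5)*(q + 2)^2*(q - 1)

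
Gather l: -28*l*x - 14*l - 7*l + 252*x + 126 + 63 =l*(-28*x - 21) + 252*x + 189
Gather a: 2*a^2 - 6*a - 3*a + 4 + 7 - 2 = 2*a^2 - 9*a + 9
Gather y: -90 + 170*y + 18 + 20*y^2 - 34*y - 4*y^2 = 16*y^2 + 136*y - 72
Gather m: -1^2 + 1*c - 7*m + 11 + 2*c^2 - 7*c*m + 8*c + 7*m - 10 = 2*c^2 - 7*c*m + 9*c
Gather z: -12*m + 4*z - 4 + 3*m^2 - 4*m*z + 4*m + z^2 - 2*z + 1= 3*m^2 - 8*m + z^2 + z*(2 - 4*m) - 3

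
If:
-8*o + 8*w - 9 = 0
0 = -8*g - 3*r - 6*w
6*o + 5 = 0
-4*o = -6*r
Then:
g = -1/96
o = -5/6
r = -5/9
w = 7/24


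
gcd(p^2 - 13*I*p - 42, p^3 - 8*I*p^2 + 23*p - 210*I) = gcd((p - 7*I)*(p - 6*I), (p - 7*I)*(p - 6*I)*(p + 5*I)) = p^2 - 13*I*p - 42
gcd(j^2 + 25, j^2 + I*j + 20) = j + 5*I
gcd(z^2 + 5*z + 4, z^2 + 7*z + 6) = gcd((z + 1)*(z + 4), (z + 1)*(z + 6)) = z + 1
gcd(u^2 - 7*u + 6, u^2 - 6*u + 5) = u - 1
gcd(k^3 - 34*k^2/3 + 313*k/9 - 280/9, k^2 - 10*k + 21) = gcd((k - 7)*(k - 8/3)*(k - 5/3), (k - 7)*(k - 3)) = k - 7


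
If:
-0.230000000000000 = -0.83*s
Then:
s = 0.28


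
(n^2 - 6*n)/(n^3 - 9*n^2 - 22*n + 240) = n/(n^2 - 3*n - 40)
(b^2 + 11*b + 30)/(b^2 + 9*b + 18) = (b + 5)/(b + 3)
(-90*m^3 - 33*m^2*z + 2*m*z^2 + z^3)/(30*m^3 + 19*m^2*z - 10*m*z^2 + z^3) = (15*m^2 + 8*m*z + z^2)/(-5*m^2 - 4*m*z + z^2)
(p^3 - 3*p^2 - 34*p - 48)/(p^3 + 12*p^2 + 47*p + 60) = (p^2 - 6*p - 16)/(p^2 + 9*p + 20)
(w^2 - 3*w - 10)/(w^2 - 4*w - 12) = (w - 5)/(w - 6)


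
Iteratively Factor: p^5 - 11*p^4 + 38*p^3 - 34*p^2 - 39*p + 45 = (p + 1)*(p^4 - 12*p^3 + 50*p^2 - 84*p + 45) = (p - 5)*(p + 1)*(p^3 - 7*p^2 + 15*p - 9) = (p - 5)*(p - 1)*(p + 1)*(p^2 - 6*p + 9) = (p - 5)*(p - 3)*(p - 1)*(p + 1)*(p - 3)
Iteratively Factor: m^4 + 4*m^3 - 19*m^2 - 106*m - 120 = (m + 3)*(m^3 + m^2 - 22*m - 40) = (m - 5)*(m + 3)*(m^2 + 6*m + 8) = (m - 5)*(m + 3)*(m + 4)*(m + 2)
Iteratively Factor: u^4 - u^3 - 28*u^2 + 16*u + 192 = (u - 4)*(u^3 + 3*u^2 - 16*u - 48) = (u - 4)^2*(u^2 + 7*u + 12) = (u - 4)^2*(u + 3)*(u + 4)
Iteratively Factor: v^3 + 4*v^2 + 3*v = (v + 1)*(v^2 + 3*v) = (v + 1)*(v + 3)*(v)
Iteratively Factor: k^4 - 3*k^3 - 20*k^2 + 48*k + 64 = (k - 4)*(k^3 + k^2 - 16*k - 16) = (k - 4)^2*(k^2 + 5*k + 4) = (k - 4)^2*(k + 1)*(k + 4)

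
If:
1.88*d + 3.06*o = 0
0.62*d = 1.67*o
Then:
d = 0.00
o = 0.00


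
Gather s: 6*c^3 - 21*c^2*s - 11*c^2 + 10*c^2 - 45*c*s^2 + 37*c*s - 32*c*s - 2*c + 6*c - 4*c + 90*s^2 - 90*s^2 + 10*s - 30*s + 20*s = 6*c^3 - c^2 - 45*c*s^2 + s*(-21*c^2 + 5*c)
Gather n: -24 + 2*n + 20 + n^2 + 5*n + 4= n^2 + 7*n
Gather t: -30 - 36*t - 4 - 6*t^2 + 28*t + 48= -6*t^2 - 8*t + 14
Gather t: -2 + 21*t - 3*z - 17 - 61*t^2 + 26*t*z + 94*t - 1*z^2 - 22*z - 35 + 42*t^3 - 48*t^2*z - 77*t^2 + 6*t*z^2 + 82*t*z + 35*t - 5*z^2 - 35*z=42*t^3 + t^2*(-48*z - 138) + t*(6*z^2 + 108*z + 150) - 6*z^2 - 60*z - 54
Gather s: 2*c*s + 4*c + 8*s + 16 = 4*c + s*(2*c + 8) + 16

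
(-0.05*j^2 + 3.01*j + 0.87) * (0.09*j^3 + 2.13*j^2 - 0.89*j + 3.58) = -0.0045*j^5 + 0.1644*j^4 + 6.5341*j^3 - 1.0048*j^2 + 10.0015*j + 3.1146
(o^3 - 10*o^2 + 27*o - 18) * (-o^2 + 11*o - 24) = -o^5 + 21*o^4 - 161*o^3 + 555*o^2 - 846*o + 432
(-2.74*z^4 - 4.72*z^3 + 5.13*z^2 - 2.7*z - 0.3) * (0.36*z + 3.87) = -0.9864*z^5 - 12.303*z^4 - 16.4196*z^3 + 18.8811*z^2 - 10.557*z - 1.161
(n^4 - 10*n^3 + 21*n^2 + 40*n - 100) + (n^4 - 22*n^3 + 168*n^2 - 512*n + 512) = 2*n^4 - 32*n^3 + 189*n^2 - 472*n + 412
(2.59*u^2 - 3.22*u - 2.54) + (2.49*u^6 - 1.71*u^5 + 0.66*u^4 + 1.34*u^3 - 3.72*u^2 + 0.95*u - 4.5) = 2.49*u^6 - 1.71*u^5 + 0.66*u^4 + 1.34*u^3 - 1.13*u^2 - 2.27*u - 7.04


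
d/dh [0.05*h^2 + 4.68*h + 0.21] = 0.1*h + 4.68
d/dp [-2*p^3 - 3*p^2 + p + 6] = -6*p^2 - 6*p + 1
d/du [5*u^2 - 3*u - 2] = 10*u - 3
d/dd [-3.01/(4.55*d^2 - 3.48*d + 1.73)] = (27.391*d - 10.4748)/(4.55*d^2 - 3.48*d + 1.73)^2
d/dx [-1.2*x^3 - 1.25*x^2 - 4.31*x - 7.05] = -3.6*x^2 - 2.5*x - 4.31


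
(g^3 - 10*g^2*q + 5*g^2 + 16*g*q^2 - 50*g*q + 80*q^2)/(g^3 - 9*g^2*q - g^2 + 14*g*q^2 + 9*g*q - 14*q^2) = (-g^2 + 8*g*q - 5*g + 40*q)/(-g^2 + 7*g*q + g - 7*q)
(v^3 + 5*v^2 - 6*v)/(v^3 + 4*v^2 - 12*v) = (v - 1)/(v - 2)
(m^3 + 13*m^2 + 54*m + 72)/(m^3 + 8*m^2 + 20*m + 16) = (m^2 + 9*m + 18)/(m^2 + 4*m + 4)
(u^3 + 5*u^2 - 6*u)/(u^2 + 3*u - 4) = u*(u + 6)/(u + 4)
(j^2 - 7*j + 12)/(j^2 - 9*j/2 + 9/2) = 2*(j - 4)/(2*j - 3)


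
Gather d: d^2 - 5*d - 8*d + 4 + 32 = d^2 - 13*d + 36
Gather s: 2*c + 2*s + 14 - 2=2*c + 2*s + 12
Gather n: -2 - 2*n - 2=-2*n - 4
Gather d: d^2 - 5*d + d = d^2 - 4*d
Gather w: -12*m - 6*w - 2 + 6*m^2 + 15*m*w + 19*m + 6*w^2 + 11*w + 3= 6*m^2 + 7*m + 6*w^2 + w*(15*m + 5) + 1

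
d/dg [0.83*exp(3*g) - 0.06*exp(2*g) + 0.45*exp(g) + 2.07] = (2.49*exp(2*g) - 0.12*exp(g) + 0.45)*exp(g)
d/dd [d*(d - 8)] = 2*d - 8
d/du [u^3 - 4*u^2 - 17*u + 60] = 3*u^2 - 8*u - 17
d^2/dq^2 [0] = 0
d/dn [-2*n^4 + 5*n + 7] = 5 - 8*n^3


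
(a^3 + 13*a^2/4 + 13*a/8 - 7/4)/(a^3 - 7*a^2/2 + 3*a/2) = (4*a^2 + 15*a + 14)/(4*a*(a - 3))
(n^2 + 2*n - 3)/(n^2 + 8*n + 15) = (n - 1)/(n + 5)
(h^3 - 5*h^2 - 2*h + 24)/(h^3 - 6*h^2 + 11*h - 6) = (h^2 - 2*h - 8)/(h^2 - 3*h + 2)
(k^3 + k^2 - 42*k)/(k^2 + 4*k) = (k^2 + k - 42)/(k + 4)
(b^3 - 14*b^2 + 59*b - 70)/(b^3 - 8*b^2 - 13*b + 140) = (b - 2)/(b + 4)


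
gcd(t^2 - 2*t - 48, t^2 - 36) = t + 6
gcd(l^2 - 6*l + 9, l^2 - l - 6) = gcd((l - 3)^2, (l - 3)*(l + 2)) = l - 3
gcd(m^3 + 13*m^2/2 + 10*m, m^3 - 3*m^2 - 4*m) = m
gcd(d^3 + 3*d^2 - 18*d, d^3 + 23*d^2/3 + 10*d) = d^2 + 6*d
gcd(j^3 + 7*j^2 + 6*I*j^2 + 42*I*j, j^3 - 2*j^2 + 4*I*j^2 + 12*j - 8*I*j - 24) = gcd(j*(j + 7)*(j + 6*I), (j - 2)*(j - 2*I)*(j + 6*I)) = j + 6*I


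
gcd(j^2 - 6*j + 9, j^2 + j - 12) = j - 3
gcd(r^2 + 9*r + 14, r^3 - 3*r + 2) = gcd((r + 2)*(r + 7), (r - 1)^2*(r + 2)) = r + 2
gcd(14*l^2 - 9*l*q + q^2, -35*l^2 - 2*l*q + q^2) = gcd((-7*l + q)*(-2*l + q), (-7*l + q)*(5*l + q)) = -7*l + q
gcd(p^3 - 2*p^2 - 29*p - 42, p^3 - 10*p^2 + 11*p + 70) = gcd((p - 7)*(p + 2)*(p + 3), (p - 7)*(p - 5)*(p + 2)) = p^2 - 5*p - 14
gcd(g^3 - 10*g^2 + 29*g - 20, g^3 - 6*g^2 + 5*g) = g^2 - 6*g + 5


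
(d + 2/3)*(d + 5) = d^2 + 17*d/3 + 10/3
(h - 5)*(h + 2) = h^2 - 3*h - 10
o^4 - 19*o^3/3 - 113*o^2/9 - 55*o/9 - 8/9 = (o - 8)*(o + 1/3)^2*(o + 1)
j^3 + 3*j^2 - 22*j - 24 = (j - 4)*(j + 1)*(j + 6)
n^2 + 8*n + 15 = (n + 3)*(n + 5)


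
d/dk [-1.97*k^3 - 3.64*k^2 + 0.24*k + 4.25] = -5.91*k^2 - 7.28*k + 0.24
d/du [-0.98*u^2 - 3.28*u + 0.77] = -1.96*u - 3.28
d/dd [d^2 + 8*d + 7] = 2*d + 8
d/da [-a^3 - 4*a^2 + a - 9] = -3*a^2 - 8*a + 1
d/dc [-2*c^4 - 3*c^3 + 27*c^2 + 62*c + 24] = -8*c^3 - 9*c^2 + 54*c + 62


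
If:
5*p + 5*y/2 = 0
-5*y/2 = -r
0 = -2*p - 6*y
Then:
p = 0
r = 0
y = 0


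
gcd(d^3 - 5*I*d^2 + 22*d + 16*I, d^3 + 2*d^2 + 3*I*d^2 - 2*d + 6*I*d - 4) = d^2 + 3*I*d - 2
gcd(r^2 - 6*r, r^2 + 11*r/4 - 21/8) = 1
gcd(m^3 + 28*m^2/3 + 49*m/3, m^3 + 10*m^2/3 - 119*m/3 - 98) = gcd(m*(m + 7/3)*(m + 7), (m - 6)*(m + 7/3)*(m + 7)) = m^2 + 28*m/3 + 49/3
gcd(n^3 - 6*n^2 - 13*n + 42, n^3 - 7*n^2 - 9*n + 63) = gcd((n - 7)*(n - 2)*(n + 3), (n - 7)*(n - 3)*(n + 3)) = n^2 - 4*n - 21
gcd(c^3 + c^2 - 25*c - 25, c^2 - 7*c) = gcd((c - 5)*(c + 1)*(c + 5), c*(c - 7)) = 1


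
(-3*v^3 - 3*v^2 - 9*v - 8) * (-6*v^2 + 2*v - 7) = 18*v^5 + 12*v^4 + 69*v^3 + 51*v^2 + 47*v + 56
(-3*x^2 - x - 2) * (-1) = 3*x^2 + x + 2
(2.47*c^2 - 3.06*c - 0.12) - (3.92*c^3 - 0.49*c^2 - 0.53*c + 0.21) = -3.92*c^3 + 2.96*c^2 - 2.53*c - 0.33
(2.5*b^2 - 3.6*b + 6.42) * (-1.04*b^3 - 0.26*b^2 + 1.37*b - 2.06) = -2.6*b^5 + 3.094*b^4 - 2.3158*b^3 - 11.7512*b^2 + 16.2114*b - 13.2252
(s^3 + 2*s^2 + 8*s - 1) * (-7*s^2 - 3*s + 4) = -7*s^5 - 17*s^4 - 58*s^3 - 9*s^2 + 35*s - 4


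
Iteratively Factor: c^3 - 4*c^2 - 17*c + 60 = (c - 5)*(c^2 + c - 12) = (c - 5)*(c - 3)*(c + 4)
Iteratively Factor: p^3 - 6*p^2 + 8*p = (p - 2)*(p^2 - 4*p) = (p - 4)*(p - 2)*(p)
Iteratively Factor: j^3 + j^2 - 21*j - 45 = (j + 3)*(j^2 - 2*j - 15) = (j + 3)^2*(j - 5)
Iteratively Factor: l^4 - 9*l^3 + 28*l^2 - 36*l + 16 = (l - 2)*(l^3 - 7*l^2 + 14*l - 8) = (l - 4)*(l - 2)*(l^2 - 3*l + 2) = (l - 4)*(l - 2)*(l - 1)*(l - 2)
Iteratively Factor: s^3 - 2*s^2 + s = (s - 1)*(s^2 - s) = (s - 1)^2*(s)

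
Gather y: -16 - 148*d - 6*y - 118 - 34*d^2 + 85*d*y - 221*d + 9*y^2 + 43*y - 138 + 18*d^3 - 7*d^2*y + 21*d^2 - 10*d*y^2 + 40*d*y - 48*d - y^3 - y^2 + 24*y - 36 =18*d^3 - 13*d^2 - 417*d - y^3 + y^2*(8 - 10*d) + y*(-7*d^2 + 125*d + 61) - 308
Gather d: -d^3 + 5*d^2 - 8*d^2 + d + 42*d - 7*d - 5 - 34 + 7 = -d^3 - 3*d^2 + 36*d - 32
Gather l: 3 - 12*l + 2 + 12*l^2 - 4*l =12*l^2 - 16*l + 5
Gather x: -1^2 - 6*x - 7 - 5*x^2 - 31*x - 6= -5*x^2 - 37*x - 14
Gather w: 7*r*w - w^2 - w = -w^2 + w*(7*r - 1)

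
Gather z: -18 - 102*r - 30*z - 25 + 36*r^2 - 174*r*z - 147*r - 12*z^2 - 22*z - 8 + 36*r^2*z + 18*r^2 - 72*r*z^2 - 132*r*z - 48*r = 54*r^2 - 297*r + z^2*(-72*r - 12) + z*(36*r^2 - 306*r - 52) - 51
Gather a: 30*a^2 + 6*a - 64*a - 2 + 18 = 30*a^2 - 58*a + 16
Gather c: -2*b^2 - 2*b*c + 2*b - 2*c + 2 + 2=-2*b^2 + 2*b + c*(-2*b - 2) + 4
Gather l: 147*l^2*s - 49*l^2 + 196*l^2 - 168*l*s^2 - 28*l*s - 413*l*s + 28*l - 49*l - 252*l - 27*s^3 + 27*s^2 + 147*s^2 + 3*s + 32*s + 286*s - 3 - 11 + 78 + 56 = l^2*(147*s + 147) + l*(-168*s^2 - 441*s - 273) - 27*s^3 + 174*s^2 + 321*s + 120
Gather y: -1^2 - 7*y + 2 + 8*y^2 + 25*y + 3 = 8*y^2 + 18*y + 4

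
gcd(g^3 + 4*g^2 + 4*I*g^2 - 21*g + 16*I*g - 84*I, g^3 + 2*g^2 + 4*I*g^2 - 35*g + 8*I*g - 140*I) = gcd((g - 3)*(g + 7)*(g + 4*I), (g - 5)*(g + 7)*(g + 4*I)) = g^2 + g*(7 + 4*I) + 28*I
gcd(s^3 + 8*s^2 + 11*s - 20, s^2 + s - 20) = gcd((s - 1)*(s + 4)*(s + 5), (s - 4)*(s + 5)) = s + 5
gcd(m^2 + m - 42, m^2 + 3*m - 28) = m + 7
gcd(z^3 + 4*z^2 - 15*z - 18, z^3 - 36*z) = z + 6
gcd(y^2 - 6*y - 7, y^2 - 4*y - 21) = y - 7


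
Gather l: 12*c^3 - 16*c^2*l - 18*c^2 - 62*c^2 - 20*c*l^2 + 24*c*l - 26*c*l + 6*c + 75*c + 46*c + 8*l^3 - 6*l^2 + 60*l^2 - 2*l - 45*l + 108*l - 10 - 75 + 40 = 12*c^3 - 80*c^2 + 127*c + 8*l^3 + l^2*(54 - 20*c) + l*(-16*c^2 - 2*c + 61) - 45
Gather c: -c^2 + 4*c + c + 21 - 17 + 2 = -c^2 + 5*c + 6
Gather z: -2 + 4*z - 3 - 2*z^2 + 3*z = -2*z^2 + 7*z - 5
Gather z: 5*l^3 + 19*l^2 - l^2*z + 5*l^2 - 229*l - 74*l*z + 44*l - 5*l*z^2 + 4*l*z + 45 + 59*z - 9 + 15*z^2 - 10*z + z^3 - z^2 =5*l^3 + 24*l^2 - 185*l + z^3 + z^2*(14 - 5*l) + z*(-l^2 - 70*l + 49) + 36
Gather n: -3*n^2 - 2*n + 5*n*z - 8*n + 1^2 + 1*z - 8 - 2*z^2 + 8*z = -3*n^2 + n*(5*z - 10) - 2*z^2 + 9*z - 7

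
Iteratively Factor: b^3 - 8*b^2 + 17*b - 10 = (b - 5)*(b^2 - 3*b + 2) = (b - 5)*(b - 2)*(b - 1)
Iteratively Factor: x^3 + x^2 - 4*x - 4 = (x + 2)*(x^2 - x - 2) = (x + 1)*(x + 2)*(x - 2)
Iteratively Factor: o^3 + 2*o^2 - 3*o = (o)*(o^2 + 2*o - 3) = o*(o + 3)*(o - 1)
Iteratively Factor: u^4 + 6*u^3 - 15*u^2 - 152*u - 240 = (u + 3)*(u^3 + 3*u^2 - 24*u - 80) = (u + 3)*(u + 4)*(u^2 - u - 20) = (u + 3)*(u + 4)^2*(u - 5)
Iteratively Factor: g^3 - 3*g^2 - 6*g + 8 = (g + 2)*(g^2 - 5*g + 4) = (g - 4)*(g + 2)*(g - 1)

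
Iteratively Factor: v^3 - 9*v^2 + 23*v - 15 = (v - 1)*(v^2 - 8*v + 15) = (v - 3)*(v - 1)*(v - 5)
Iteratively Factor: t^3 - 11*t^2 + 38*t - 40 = (t - 2)*(t^2 - 9*t + 20) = (t - 5)*(t - 2)*(t - 4)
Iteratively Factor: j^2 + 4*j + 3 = (j + 1)*(j + 3)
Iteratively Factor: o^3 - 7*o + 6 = (o - 1)*(o^2 + o - 6) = (o - 2)*(o - 1)*(o + 3)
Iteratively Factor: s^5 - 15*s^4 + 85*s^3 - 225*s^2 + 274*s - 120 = (s - 5)*(s^4 - 10*s^3 + 35*s^2 - 50*s + 24) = (s - 5)*(s - 1)*(s^3 - 9*s^2 + 26*s - 24) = (s - 5)*(s - 2)*(s - 1)*(s^2 - 7*s + 12) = (s - 5)*(s - 4)*(s - 2)*(s - 1)*(s - 3)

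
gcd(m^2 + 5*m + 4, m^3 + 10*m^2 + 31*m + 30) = 1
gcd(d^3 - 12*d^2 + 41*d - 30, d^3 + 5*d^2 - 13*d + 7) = d - 1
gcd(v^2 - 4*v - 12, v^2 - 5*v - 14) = v + 2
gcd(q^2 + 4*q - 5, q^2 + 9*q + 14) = 1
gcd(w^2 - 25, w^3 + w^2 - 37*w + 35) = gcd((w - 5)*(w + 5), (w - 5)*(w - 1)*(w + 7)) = w - 5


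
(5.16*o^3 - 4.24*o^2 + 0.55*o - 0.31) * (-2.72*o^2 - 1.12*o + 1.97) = -14.0352*o^5 + 5.7536*o^4 + 13.418*o^3 - 8.1256*o^2 + 1.4307*o - 0.6107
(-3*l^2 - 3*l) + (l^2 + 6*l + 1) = -2*l^2 + 3*l + 1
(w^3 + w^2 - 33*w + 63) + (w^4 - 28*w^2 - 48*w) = w^4 + w^3 - 27*w^2 - 81*w + 63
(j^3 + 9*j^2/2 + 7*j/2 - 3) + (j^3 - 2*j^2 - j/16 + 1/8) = 2*j^3 + 5*j^2/2 + 55*j/16 - 23/8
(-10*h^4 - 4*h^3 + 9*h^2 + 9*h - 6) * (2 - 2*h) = 20*h^5 - 12*h^4 - 26*h^3 + 30*h - 12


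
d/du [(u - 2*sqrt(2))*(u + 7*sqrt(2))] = 2*u + 5*sqrt(2)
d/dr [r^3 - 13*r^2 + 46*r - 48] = 3*r^2 - 26*r + 46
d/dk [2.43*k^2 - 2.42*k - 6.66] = 4.86*k - 2.42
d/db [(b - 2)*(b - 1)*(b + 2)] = 3*b^2 - 2*b - 4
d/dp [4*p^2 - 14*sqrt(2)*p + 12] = 8*p - 14*sqrt(2)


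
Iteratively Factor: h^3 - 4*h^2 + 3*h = (h)*(h^2 - 4*h + 3) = h*(h - 3)*(h - 1)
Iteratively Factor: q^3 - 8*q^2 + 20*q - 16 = (q - 4)*(q^2 - 4*q + 4) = (q - 4)*(q - 2)*(q - 2)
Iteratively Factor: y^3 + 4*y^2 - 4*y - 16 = (y - 2)*(y^2 + 6*y + 8) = (y - 2)*(y + 4)*(y + 2)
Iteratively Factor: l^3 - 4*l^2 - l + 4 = (l - 4)*(l^2 - 1) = (l - 4)*(l + 1)*(l - 1)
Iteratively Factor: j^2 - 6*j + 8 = (j - 2)*(j - 4)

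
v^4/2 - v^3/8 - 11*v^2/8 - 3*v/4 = v*(v/2 + 1/2)*(v - 2)*(v + 3/4)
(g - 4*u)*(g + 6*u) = g^2 + 2*g*u - 24*u^2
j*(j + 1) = j^2 + j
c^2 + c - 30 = (c - 5)*(c + 6)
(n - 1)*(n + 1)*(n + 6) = n^3 + 6*n^2 - n - 6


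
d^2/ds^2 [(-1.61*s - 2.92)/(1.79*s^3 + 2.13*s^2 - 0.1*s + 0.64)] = (-30.951606*s^5 - 149.102346*s^4 - 193.314542*s^3 - 54.217416*s^2 + 36.971184*s + 7.696608)/(5.735339*s^9 + 20.474199*s^8 + 23.401923*s^7 + 13.527849*s^6 + 13.333398*s^5 + 8.087388*s^4 + 1.380632*s^3 + 2.636544*s^2 - 0.12288*s + 0.262144)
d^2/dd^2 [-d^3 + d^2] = 2 - 6*d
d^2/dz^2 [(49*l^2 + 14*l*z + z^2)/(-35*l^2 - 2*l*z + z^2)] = 8*l*(539*l^3 + 294*l^2*z + 63*l*z^2 + 4*z^3)/(-42875*l^6 - 7350*l^5*z + 3255*l^4*z^2 + 412*l^3*z^3 - 93*l^2*z^4 - 6*l*z^5 + z^6)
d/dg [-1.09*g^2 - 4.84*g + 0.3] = -2.18*g - 4.84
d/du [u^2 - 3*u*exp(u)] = -3*u*exp(u) + 2*u - 3*exp(u)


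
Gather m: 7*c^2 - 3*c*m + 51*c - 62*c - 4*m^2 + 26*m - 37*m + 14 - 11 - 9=7*c^2 - 11*c - 4*m^2 + m*(-3*c - 11) - 6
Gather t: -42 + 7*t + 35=7*t - 7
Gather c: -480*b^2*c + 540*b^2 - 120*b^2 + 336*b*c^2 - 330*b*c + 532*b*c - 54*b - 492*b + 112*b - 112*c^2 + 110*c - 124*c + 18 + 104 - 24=420*b^2 - 434*b + c^2*(336*b - 112) + c*(-480*b^2 + 202*b - 14) + 98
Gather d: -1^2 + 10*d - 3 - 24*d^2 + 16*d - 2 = -24*d^2 + 26*d - 6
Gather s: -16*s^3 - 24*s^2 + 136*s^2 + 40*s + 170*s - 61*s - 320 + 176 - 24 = -16*s^3 + 112*s^2 + 149*s - 168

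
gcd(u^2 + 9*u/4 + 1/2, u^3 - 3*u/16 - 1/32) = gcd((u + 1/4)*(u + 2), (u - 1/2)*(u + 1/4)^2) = u + 1/4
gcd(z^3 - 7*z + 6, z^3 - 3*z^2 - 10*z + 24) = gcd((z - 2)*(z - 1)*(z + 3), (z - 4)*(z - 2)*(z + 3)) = z^2 + z - 6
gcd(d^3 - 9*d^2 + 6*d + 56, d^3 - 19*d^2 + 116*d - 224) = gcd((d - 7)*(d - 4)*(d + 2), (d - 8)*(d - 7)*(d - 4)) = d^2 - 11*d + 28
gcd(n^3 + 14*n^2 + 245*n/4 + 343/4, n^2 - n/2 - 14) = n + 7/2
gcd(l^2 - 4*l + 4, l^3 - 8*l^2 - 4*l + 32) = l - 2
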